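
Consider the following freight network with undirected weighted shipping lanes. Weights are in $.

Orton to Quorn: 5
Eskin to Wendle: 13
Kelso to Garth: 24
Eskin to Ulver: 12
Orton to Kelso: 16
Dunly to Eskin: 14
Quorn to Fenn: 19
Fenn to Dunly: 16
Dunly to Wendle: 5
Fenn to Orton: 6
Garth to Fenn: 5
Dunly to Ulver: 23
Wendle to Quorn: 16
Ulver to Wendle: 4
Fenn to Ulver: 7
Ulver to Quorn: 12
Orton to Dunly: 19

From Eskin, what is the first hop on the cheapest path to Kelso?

Ulver

Enumerating some paths:
Eskin → Ulver → Fenn → Orton → Kelso: 12+7+6+16 = 41
Eskin → Wendle → Ulver → Fenn → Orton → Kelso: 13+4+7+6+16 = 46
Eskin → Ulver → Quorn → Orton → Kelso: 12+12+5+16 = 45
The minimum is $41 via Eskin → Ulver → Fenn → Orton → Kelso.
So from Eskin the first move is to Ulver.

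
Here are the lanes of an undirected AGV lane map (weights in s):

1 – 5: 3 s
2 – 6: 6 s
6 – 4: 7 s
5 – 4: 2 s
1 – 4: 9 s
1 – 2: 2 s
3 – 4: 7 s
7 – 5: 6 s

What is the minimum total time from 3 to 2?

Running Dijkstra from 3:
3: 0
4: 7  (via 3)
5: 9  (via 4)
1: 12  (via 5)
2: 14  (via 1)
Shortest route: 3–4–5–1–2 = 14 s.

14 s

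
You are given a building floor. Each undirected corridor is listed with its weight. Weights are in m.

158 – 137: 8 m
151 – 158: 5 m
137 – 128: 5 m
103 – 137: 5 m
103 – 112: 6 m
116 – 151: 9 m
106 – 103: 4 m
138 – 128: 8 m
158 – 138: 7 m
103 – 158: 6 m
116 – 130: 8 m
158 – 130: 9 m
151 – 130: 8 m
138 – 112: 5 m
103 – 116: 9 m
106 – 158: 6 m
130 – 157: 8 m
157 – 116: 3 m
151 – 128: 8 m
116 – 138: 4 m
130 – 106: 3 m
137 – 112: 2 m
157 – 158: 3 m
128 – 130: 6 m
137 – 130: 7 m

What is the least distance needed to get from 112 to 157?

12 m

Running Dijkstra from 112:
112: 0
137: 2  (via 112)
138: 5  (via 112)
103: 6  (via 112)
128: 7  (via 137)
130: 9  (via 137)
116: 9  (via 138)
106: 10  (via 103)
158: 10  (via 137)
157: 12  (via 116)
Shortest route: 112 → 138 → 116 → 157 = 12 m.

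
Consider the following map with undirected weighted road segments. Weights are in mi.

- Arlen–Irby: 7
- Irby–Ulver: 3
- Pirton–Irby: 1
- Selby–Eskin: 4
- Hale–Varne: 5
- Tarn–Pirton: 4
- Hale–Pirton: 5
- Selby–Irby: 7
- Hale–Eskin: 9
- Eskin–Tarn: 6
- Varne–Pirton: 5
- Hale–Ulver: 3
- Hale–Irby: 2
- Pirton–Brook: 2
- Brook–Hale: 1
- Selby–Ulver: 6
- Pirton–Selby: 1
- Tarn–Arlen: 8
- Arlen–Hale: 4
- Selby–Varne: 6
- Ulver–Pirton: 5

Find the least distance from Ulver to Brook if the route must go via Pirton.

Best Ulver to Pirton: Ulver–Irby–Pirton costing 4
Best Pirton to Brook: Pirton–Brook costing 2
Total via Pirton: 4 + 2 = 6 mi.

6 mi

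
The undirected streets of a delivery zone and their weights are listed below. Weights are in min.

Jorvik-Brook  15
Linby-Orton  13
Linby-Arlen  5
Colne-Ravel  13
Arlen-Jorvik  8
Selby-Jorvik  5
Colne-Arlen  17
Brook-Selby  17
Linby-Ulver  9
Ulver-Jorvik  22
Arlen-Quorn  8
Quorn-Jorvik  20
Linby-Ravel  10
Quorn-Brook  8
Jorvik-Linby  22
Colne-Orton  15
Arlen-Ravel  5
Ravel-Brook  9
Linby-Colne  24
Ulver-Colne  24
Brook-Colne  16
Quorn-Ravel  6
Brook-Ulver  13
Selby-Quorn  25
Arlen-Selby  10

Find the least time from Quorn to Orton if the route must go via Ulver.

43 min

Best Quorn to Ulver: Quorn → Brook → Ulver costing 21
Best Ulver to Orton: Ulver → Linby → Orton costing 22
Total via Ulver: 21 + 22 = 43 min.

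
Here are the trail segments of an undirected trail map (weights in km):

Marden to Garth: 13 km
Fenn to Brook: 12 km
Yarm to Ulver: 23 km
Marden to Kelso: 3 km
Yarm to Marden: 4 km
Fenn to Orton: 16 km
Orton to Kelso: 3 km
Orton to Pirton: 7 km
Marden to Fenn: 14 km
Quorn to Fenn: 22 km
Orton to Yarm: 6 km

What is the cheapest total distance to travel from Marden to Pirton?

13 km

Candidate routes:
Marden–Kelso–Orton–Pirton: 3+3+7 = 13
Marden–Yarm–Orton–Pirton: 4+6+7 = 17
The minimum is 13 km via Marden–Kelso–Orton–Pirton.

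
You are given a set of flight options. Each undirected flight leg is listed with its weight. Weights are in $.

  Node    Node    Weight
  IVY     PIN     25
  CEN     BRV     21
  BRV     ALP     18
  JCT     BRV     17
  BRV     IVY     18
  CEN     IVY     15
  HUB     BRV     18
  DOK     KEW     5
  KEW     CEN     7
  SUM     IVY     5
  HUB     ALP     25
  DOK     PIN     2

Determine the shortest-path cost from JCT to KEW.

$45

Compare a few routes:
JCT → BRV → IVY → PIN → DOK → KEW: 17+18+25+2+5 = 67
JCT → BRV → CEN → KEW: 17+21+7 = 45
JCT → BRV → CEN → IVY → PIN → DOK → KEW: 17+21+15+25+2+5 = 85
JCT → BRV → IVY → CEN → KEW: 17+18+15+7 = 57
The minimum is $45 via JCT → BRV → CEN → KEW.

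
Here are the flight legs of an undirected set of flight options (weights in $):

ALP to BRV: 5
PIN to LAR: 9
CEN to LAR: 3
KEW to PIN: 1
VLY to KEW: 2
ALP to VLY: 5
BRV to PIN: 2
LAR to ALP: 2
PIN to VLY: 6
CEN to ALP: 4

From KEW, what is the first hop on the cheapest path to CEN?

VLY

Enumerating some paths:
KEW–VLY–ALP–CEN: 2+5+4 = 11
KEW–VLY–ALP–LAR–CEN: 2+5+2+3 = 12
KEW–PIN–BRV–ALP–CEN: 1+2+5+4 = 12
The minimum is $11 via KEW–VLY–ALP–CEN.
So from KEW the first move is to VLY.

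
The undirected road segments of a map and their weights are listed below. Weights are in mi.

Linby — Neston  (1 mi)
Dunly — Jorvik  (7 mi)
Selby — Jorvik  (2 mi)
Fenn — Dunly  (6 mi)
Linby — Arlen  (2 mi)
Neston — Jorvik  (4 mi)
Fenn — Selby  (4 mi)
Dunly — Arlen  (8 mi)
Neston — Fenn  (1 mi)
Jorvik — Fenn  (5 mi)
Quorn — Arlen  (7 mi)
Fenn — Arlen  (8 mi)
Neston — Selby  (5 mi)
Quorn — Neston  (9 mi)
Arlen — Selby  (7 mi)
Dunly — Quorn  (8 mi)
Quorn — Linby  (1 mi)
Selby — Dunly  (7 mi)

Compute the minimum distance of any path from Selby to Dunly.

Candidate routes:
Selby–Dunly: 7 = 7
Selby–Jorvik–Dunly: 2+7 = 9
The minimum is 7 mi via Selby–Dunly.

7 mi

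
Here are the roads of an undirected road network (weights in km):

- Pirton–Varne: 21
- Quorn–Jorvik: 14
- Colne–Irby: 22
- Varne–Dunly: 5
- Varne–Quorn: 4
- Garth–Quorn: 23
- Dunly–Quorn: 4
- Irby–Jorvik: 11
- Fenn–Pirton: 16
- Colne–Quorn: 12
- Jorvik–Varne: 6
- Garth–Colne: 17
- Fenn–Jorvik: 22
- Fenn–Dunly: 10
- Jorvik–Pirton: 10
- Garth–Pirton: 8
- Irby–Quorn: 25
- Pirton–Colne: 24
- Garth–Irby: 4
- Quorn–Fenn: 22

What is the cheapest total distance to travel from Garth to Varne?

Compare a few routes:
Garth–Irby–Jorvik–Varne: 4+11+6 = 21
Garth–Pirton–Jorvik–Varne: 8+10+6 = 24
Garth–Pirton–Varne: 8+21 = 29
Garth–Quorn–Varne: 23+4 = 27
The minimum is 21 km via Garth–Irby–Jorvik–Varne.

21 km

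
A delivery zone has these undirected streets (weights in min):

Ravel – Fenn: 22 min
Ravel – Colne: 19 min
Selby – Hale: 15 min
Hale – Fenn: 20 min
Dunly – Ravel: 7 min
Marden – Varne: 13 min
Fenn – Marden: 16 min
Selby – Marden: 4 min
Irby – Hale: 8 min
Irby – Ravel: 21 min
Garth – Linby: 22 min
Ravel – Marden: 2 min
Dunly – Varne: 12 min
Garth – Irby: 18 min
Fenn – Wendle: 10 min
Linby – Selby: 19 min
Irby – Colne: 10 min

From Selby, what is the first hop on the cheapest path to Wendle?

Marden

Enumerating some paths:
Selby - Marden - Ravel - Fenn - Wendle: 4+2+22+10 = 38
Selby - Hale - Fenn - Wendle: 15+20+10 = 45
Selby - Marden - Fenn - Wendle: 4+16+10 = 30
The minimum is 30 min via Selby - Marden - Fenn - Wendle.
So from Selby the first move is to Marden.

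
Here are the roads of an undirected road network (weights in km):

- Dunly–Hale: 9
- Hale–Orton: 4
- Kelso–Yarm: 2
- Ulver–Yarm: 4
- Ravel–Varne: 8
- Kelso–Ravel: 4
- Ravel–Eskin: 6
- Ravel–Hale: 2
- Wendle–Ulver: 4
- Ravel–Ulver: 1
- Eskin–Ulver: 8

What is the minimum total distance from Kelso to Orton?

10 km

Running Dijkstra from Kelso:
Kelso: 0
Yarm: 2  (via Kelso)
Ravel: 4  (via Kelso)
Ulver: 5  (via Ravel)
Hale: 6  (via Ravel)
Wendle: 9  (via Ulver)
Eskin: 10  (via Ravel)
Orton: 10  (via Hale)
Shortest route: Kelso–Ravel–Hale–Orton = 10 km.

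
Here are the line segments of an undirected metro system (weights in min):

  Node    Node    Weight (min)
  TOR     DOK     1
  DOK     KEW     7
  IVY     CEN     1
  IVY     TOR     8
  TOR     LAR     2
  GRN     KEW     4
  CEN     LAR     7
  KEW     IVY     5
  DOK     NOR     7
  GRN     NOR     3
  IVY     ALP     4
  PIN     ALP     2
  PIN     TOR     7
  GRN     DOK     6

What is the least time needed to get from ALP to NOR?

Running Dijkstra from ALP:
ALP: 0
PIN: 2  (via ALP)
IVY: 4  (via ALP)
CEN: 5  (via IVY)
TOR: 9  (via PIN)
KEW: 9  (via IVY)
DOK: 10  (via TOR)
LAR: 11  (via TOR)
GRN: 13  (via KEW)
NOR: 16  (via GRN)
Shortest route: ALP–IVY–KEW–GRN–NOR = 16 min.

16 min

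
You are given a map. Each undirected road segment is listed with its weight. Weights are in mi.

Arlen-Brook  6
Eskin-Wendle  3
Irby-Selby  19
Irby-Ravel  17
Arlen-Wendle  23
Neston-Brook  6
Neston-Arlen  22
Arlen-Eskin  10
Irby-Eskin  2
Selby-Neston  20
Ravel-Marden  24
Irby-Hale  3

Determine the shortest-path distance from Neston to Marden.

65 mi

Shortest distances from Neston:
Neston: 0
Brook: 6  (via Neston)
Arlen: 12  (via Brook)
Selby: 20  (via Neston)
Eskin: 22  (via Arlen)
Irby: 24  (via Eskin)
Wendle: 25  (via Eskin)
Hale: 27  (via Irby)
Ravel: 41  (via Irby)
Marden: 65  (via Ravel)
Shortest route: Neston → Brook → Arlen → Eskin → Irby → Ravel → Marden = 65 mi.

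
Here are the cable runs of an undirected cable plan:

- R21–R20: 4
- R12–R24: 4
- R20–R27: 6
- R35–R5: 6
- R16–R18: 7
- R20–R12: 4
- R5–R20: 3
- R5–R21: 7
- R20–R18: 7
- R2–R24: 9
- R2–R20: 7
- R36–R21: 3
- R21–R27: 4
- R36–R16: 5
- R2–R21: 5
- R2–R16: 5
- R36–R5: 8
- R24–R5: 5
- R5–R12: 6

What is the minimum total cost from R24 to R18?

Running Dijkstra from R24:
R24: 0
R12: 4  (via R24)
R5: 5  (via R24)
R20: 8  (via R12)
R2: 9  (via R24)
R35: 11  (via R5)
R21: 12  (via R5)
R36: 13  (via R5)
R27: 14  (via R20)
R16: 14  (via R2)
R18: 15  (via R20)
Shortest route: R24–R12–R20–R18 = 15.

15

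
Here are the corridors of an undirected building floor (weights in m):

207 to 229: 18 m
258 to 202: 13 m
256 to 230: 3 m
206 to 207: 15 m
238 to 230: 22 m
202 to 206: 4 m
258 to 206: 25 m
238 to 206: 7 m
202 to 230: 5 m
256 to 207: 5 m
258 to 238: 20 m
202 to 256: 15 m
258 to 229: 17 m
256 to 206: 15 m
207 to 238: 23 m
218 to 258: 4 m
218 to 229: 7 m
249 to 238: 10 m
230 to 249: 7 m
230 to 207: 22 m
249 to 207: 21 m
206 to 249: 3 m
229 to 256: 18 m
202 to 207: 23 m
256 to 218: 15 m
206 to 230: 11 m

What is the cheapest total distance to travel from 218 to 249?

24 m

Enumerating some paths:
218 - 256 - 230 - 249: 15+3+7 = 25
218 - 258 - 202 - 206 - 249: 4+13+4+3 = 24
The minimum is 24 m via 218 - 258 - 202 - 206 - 249.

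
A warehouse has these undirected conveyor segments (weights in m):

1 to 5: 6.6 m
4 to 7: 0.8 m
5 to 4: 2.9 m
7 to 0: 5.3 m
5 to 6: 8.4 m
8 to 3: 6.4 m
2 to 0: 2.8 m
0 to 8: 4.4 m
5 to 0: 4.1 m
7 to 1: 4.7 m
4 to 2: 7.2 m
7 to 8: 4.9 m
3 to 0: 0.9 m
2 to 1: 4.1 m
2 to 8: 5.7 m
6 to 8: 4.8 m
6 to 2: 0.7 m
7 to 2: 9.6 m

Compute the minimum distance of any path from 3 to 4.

Shortest distances from 3:
3: 0
0: 0.9  (via 3)
2: 3.7  (via 0)
6: 4.4  (via 2)
5: 5  (via 0)
8: 5.3  (via 0)
7: 6.2  (via 0)
4: 7  (via 7)
Shortest route: 3 → 0 → 7 → 4 = 7 m.

7 m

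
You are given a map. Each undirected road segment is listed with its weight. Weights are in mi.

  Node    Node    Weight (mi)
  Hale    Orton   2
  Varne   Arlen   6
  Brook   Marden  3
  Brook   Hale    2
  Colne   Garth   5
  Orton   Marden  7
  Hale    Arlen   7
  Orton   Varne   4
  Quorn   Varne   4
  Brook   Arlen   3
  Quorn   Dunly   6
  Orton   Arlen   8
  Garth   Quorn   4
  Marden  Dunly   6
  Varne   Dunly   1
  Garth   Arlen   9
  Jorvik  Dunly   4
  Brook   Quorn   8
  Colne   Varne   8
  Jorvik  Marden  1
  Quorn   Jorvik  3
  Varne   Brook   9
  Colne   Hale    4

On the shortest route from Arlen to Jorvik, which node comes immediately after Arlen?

Candidate routes:
Arlen–Hale–Brook–Marden–Jorvik: 7+2+3+1 = 13
Arlen–Brook–Marden–Jorvik: 3+3+1 = 7
Arlen–Varne–Dunly–Jorvik: 6+1+4 = 11
Arlen–Varne–Quorn–Jorvik: 6+4+3 = 13
The minimum is 7 mi via Arlen–Brook–Marden–Jorvik.
So from Arlen the first move is to Brook.

Brook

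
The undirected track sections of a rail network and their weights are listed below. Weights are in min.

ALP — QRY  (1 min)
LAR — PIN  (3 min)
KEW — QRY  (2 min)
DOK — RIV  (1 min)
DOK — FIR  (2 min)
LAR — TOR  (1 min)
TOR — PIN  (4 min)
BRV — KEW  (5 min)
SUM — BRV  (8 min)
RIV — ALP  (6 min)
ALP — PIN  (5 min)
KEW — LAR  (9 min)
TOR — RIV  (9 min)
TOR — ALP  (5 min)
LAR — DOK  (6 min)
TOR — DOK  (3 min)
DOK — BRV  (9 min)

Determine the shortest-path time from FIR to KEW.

12 min

Candidate routes:
FIR - DOK - TOR - ALP - QRY - KEW: 2+3+5+1+2 = 13
FIR - DOK - TOR - LAR - KEW: 2+3+1+9 = 15
FIR - DOK - RIV - ALP - QRY - KEW: 2+1+6+1+2 = 12
The minimum is 12 min via FIR - DOK - RIV - ALP - QRY - KEW.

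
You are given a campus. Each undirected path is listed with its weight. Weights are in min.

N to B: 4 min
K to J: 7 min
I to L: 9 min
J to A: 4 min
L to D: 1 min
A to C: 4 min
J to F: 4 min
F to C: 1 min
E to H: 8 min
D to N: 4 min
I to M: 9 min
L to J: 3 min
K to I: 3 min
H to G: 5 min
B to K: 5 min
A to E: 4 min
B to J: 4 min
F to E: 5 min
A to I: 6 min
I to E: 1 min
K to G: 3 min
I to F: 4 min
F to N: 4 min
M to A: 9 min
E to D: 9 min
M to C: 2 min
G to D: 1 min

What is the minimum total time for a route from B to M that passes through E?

Best B to E: B → K → I → E costing 9
Shortest E→M: E → F → C → M = 8
Total via E: 9 + 8 = 17 min.

17 min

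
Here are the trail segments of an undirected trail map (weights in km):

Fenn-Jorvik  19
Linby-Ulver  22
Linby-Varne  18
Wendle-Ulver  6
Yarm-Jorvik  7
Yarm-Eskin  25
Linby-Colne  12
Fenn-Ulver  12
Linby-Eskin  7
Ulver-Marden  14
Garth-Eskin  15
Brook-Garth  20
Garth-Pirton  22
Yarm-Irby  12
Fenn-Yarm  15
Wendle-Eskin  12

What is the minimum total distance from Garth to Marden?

Enumerating some paths:
Garth–Eskin–Wendle–Ulver–Marden: 15+12+6+14 = 47
Garth–Eskin–Yarm–Fenn–Ulver–Marden: 15+25+15+12+14 = 81
Garth–Eskin–Linby–Ulver–Marden: 15+7+22+14 = 58
The minimum is 47 km via Garth–Eskin–Wendle–Ulver–Marden.

47 km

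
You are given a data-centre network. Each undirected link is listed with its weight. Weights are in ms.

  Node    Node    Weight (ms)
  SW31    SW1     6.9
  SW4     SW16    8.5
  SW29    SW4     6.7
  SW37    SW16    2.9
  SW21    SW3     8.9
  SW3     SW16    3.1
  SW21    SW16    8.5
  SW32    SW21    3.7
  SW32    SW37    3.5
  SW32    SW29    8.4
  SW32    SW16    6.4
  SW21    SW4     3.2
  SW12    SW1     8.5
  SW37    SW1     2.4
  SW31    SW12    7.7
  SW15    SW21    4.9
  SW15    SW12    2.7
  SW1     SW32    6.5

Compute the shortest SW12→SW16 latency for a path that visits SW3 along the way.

Best SW12 to SW3: SW12 → SW15 → SW21 → SW3 costing 16.5
Shortest SW3→SW16: SW3 → SW16 = 3.1
Total via SW3: 16.5 + 3.1 = 19.6 ms.

19.6 ms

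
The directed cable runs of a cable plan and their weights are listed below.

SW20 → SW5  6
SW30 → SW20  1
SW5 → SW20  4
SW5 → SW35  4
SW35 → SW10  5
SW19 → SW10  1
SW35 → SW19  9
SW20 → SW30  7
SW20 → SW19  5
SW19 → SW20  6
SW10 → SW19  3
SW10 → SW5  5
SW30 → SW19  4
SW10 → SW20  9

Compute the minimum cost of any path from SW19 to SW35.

Shortest distances from SW19:
SW19: 0
SW10: 1  (via SW19)
SW20: 6  (via SW19)
SW5: 6  (via SW10)
SW35: 10  (via SW5)
Shortest route: SW19–SW10–SW5–SW35 = 10.

10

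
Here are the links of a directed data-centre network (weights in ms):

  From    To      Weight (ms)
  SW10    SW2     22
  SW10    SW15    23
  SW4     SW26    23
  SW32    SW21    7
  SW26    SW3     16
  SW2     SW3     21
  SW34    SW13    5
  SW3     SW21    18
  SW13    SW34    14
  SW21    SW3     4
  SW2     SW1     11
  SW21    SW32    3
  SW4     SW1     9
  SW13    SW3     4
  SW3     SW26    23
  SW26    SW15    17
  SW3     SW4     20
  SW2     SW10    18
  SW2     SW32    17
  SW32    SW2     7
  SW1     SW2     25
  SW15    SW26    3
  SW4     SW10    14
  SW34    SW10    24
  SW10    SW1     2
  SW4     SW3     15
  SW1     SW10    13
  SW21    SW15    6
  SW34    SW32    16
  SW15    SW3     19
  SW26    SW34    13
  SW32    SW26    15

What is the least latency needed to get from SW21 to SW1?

Candidate routes:
SW21 - SW3 - SW4 - SW10 - SW1: 4+20+14+2 = 40
SW21 - SW32 - SW2 - SW10 - SW1: 3+7+18+2 = 30
SW21 - SW3 - SW4 - SW1: 4+20+9 = 33
SW21 - SW32 - SW2 - SW1: 3+7+11 = 21
Cheapest is SW21 - SW32 - SW2 - SW1 at 21 ms.

21 ms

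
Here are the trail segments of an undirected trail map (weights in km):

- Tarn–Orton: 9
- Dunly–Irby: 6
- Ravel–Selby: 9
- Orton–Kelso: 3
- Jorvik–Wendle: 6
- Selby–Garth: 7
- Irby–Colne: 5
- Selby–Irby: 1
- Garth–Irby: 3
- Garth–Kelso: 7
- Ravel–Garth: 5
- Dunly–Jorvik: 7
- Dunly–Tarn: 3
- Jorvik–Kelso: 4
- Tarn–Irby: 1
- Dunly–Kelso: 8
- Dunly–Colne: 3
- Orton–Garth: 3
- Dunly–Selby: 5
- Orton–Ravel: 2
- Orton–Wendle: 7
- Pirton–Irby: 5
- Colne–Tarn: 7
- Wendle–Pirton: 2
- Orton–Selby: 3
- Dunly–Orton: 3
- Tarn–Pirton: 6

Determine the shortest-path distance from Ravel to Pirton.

11 km

Shortest distances from Ravel:
Ravel: 0
Orton: 2  (via Ravel)
Selby: 5  (via Orton)
Kelso: 5  (via Orton)
Dunly: 5  (via Orton)
Garth: 5  (via Ravel)
Irby: 6  (via Selby)
Tarn: 7  (via Irby)
Colne: 8  (via Dunly)
Jorvik: 9  (via Kelso)
Wendle: 9  (via Orton)
Pirton: 11  (via Irby)
Shortest route: Ravel → Orton → Selby → Irby → Pirton = 11 km.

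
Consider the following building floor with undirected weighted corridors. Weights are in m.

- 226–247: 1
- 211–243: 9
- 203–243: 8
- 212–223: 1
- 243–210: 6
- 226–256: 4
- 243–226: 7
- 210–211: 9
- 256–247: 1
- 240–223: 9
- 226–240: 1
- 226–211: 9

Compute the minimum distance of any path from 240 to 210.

Enumerating some paths:
240 - 226 - 243 - 210: 1+7+6 = 14
240 - 226 - 211 - 210: 1+9+9 = 19
The minimum is 14 m via 240 - 226 - 243 - 210.

14 m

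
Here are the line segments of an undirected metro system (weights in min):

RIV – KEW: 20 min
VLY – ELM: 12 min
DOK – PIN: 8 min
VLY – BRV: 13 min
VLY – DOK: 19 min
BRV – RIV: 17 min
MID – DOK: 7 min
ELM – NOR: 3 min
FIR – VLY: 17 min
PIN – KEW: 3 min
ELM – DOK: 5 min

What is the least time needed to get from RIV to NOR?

Shortest distances from RIV:
RIV: 0
BRV: 17  (via RIV)
KEW: 20  (via RIV)
PIN: 23  (via KEW)
VLY: 30  (via BRV)
DOK: 31  (via PIN)
ELM: 36  (via DOK)
MID: 38  (via DOK)
NOR: 39  (via ELM)
Shortest route: RIV → KEW → PIN → DOK → ELM → NOR = 39 min.

39 min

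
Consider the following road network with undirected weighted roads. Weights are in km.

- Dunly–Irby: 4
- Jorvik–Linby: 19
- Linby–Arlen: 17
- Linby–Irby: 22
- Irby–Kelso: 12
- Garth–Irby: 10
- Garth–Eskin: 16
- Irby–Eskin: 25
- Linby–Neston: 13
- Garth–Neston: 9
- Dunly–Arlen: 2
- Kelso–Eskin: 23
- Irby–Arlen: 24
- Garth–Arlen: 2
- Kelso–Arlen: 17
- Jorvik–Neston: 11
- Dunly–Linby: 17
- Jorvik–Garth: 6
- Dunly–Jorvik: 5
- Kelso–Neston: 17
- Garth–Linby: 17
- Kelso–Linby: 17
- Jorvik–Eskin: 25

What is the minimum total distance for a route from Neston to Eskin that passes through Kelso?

Shortest Neston→Kelso: Neston–Kelso = 17
Best Kelso to Eskin: Kelso–Eskin costing 23
Total via Kelso: 17 + 23 = 40 km.

40 km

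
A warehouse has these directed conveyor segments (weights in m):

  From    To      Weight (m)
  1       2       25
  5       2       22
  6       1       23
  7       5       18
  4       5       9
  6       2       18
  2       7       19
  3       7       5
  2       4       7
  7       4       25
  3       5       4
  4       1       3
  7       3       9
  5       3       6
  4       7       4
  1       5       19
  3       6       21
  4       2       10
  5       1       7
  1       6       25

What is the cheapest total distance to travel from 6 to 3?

Candidate routes:
6 → 2 → 7 → 3: 18+19+9 = 46
6 → 2 → 4 → 7 → 3: 18+7+4+9 = 38
6 → 1 → 5 → 3: 23+19+6 = 48
6 → 2 → 4 → 5 → 3: 18+7+9+6 = 40
Cheapest is 6 → 2 → 4 → 7 → 3 at 38 m.

38 m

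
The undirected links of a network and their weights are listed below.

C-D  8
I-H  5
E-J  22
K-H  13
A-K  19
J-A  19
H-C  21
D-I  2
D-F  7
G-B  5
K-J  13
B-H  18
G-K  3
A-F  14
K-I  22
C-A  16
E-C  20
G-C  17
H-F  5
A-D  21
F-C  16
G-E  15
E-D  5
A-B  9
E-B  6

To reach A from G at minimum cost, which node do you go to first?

Candidate routes:
G–E–B–A: 15+6+9 = 30
G–K–A: 3+19 = 22
G–B–A: 5+9 = 14
The minimum is 14 via G–B–A.
So from G the first move is to B.

B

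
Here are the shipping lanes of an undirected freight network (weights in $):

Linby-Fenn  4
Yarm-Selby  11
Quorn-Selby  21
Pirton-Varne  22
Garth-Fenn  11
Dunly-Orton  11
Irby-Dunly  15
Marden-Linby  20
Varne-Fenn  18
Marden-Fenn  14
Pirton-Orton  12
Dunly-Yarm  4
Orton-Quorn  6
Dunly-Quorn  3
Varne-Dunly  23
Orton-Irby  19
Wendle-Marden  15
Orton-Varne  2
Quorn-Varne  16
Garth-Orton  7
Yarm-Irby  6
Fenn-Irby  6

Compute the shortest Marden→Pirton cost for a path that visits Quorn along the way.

Best Marden to Quorn: Marden–Fenn–Irby–Yarm–Dunly–Quorn costing 33
Shortest Quorn→Pirton: Quorn–Orton–Pirton = 18
Total via Quorn: 33 + 18 = $51.

$51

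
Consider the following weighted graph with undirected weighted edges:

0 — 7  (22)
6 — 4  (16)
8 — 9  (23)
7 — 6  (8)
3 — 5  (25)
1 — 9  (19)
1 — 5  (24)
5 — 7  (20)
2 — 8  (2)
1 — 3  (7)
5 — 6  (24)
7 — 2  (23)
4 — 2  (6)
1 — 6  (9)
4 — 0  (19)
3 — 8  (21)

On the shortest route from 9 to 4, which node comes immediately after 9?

Compare a few routes:
9 - 8 - 2 - 4: 23+2+6 = 31
9 - 1 - 6 - 4: 19+9+16 = 44
9 - 1 - 3 - 8 - 2 - 4: 19+7+21+2+6 = 55
The minimum is 31 via 9 - 8 - 2 - 4.
So from 9 the first move is to 8.

8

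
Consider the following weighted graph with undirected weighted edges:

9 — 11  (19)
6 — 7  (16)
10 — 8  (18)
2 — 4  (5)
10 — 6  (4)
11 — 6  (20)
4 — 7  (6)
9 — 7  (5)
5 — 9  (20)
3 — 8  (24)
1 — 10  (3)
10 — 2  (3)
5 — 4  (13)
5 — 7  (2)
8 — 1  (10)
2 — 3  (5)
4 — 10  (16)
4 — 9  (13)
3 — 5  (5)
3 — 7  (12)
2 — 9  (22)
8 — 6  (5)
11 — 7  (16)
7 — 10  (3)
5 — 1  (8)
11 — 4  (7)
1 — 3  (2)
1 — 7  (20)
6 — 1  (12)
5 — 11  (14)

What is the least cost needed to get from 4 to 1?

Running Dijkstra from 4:
4: 0
2: 5  (via 4)
7: 6  (via 4)
11: 7  (via 4)
5: 8  (via 7)
10: 8  (via 2)
3: 10  (via 2)
1: 11  (via 10)
Shortest route: 4 → 2 → 10 → 1 = 11.

11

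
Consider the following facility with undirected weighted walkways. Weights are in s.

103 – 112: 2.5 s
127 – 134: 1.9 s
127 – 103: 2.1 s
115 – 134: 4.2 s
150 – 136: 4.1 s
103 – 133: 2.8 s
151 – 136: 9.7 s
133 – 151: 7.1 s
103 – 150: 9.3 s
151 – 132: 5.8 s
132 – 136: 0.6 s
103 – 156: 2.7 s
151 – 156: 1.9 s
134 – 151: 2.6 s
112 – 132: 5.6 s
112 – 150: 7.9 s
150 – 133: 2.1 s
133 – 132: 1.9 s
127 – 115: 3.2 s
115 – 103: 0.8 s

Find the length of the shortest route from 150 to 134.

8.9 s

Shortest distances from 150:
150: 0
133: 2.1  (via 150)
132: 4  (via 133)
136: 4.1  (via 150)
103: 4.9  (via 133)
115: 5.7  (via 103)
127: 7  (via 103)
112: 7.4  (via 103)
156: 7.6  (via 103)
134: 8.9  (via 127)
Shortest route: 150–133–103–127–134 = 8.9 s.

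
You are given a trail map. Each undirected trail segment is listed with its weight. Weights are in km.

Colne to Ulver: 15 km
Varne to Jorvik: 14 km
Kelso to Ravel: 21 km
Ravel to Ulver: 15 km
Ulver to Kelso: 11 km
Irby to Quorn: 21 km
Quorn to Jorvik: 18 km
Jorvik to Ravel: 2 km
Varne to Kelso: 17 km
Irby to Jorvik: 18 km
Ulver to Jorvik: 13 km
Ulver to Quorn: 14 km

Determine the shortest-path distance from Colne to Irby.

Running Dijkstra from Colne:
Colne: 0
Ulver: 15  (via Colne)
Kelso: 26  (via Ulver)
Jorvik: 28  (via Ulver)
Quorn: 29  (via Ulver)
Ravel: 30  (via Ulver)
Varne: 42  (via Jorvik)
Irby: 46  (via Jorvik)
Shortest route: Colne → Ulver → Jorvik → Irby = 46 km.

46 km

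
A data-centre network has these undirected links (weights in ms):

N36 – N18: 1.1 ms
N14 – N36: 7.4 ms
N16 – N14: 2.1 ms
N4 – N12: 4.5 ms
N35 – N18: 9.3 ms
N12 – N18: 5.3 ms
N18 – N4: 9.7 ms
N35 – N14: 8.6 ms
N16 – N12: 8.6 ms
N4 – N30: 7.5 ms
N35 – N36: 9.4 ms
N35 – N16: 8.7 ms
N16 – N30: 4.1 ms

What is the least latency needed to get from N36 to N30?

Settle nodes by increasing distance from N36:
N36: 0
N18: 1.1  (via N36)
N12: 6.4  (via N18)
N14: 7.4  (via N36)
N35: 9.4  (via N36)
N16: 9.5  (via N14)
N4: 10.8  (via N18)
N30: 13.6  (via N16)
Shortest route: N36 → N14 → N16 → N30 = 13.6 ms.

13.6 ms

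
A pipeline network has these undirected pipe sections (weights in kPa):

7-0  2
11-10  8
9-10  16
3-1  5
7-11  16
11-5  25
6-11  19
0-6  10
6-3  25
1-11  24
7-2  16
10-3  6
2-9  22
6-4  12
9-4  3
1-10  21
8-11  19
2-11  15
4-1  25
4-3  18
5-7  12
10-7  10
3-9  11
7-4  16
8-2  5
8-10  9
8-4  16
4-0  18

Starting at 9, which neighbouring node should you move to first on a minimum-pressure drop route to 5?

Compare a few routes:
9 → 4 → 7 → 5: 3+16+12 = 31
9 → 4 → 0 → 7 → 5: 3+18+2+12 = 35
Cheapest is 9 → 4 → 7 → 5 at 31 kPa.
So from 9 the first move is to 4.

4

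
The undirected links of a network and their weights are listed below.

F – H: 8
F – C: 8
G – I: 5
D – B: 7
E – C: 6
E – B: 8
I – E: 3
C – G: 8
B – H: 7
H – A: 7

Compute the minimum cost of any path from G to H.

Running Dijkstra from G:
G: 0
I: 5  (via G)
C: 8  (via G)
E: 8  (via I)
B: 16  (via E)
F: 16  (via C)
D: 23  (via B)
H: 23  (via B)
Shortest route: G–I–E–B–H = 23.

23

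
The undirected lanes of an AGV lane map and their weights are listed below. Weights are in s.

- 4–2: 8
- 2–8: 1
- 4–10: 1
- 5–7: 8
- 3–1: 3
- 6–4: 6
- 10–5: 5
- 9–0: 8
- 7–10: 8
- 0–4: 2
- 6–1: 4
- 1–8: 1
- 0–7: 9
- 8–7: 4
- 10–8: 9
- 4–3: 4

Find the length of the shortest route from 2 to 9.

Shortest distances from 2:
2: 0
8: 1  (via 2)
1: 2  (via 8)
3: 5  (via 1)
7: 5  (via 8)
6: 6  (via 1)
4: 8  (via 2)
10: 9  (via 4)
0: 10  (via 4)
5: 13  (via 7)
9: 18  (via 0)
Shortest route: 2–4–0–9 = 18 s.

18 s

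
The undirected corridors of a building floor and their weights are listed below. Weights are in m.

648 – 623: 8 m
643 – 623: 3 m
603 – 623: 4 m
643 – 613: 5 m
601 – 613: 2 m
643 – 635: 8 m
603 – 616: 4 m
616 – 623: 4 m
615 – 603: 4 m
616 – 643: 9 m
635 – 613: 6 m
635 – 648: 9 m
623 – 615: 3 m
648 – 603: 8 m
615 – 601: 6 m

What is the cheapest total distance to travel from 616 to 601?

Candidate routes:
616 → 623 → 643 → 613 → 601: 4+3+5+2 = 14
616 → 623 → 615 → 601: 4+3+6 = 13
616 → 603 → 615 → 601: 4+4+6 = 14
616 → 643 → 613 → 601: 9+5+2 = 16
Cheapest is 616 → 623 → 615 → 601 at 13 m.

13 m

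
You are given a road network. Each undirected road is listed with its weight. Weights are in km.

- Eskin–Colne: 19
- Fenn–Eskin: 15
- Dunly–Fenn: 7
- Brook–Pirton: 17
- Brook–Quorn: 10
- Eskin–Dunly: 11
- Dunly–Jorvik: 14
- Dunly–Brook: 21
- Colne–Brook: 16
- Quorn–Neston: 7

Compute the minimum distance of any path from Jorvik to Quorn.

45 km

Compare a few routes:
Jorvik - Dunly - Brook - Quorn: 14+21+10 = 45
Jorvik - Dunly - Eskin - Colne - Brook - Quorn: 14+11+19+16+10 = 70
The minimum is 45 km via Jorvik - Dunly - Brook - Quorn.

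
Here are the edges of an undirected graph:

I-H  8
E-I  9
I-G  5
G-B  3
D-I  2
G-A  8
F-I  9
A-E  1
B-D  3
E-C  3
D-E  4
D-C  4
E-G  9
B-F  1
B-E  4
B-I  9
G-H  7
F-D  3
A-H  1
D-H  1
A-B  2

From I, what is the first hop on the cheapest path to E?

Compare a few routes:
I–D–F–B–A–E: 2+3+1+2+1 = 9
I–D–E: 2+4 = 6
I–D–H–A–E: 2+1+1+1 = 5
I–D–B–A–E: 2+3+2+1 = 8
Cheapest is I–D–H–A–E at 5.
So from I the first move is to D.

D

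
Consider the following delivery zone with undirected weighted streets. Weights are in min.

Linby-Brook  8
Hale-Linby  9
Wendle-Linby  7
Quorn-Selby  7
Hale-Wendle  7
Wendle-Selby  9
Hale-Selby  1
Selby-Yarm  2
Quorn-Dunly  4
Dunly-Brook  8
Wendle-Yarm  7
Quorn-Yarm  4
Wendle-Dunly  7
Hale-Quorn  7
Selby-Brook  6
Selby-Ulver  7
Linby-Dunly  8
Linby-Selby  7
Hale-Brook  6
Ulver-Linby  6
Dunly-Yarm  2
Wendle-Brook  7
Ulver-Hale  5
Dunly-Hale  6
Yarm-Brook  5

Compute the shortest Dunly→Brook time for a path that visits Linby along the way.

Best Dunly to Linby: Dunly–Linby costing 8
Best Linby to Brook: Linby–Brook costing 8
Total via Linby: 8 + 8 = 16 min.

16 min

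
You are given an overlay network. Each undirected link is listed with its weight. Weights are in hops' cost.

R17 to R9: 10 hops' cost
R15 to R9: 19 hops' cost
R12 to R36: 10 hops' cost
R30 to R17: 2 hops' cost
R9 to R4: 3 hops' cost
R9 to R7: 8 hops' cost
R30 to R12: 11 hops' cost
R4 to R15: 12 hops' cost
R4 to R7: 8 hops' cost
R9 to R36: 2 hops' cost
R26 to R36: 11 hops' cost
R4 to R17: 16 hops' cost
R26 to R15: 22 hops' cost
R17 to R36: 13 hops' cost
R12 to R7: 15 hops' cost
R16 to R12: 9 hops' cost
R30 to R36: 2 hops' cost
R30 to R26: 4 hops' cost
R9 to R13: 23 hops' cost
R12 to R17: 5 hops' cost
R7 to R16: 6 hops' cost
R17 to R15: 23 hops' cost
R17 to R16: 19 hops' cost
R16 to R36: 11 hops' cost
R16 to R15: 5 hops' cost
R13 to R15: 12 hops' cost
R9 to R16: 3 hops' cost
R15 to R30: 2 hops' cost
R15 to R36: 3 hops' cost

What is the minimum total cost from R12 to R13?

Running Dijkstra from R12:
R12: 0
R17: 5  (via R12)
R30: 7  (via R17)
R36: 9  (via R30)
R16: 9  (via R12)
R15: 9  (via R30)
R26: 11  (via R30)
R9: 11  (via R36)
R4: 14  (via R9)
R7: 15  (via R12)
R13: 21  (via R15)
Shortest route: R12 → R17 → R30 → R15 → R13 = 21 hops' cost.

21 hops' cost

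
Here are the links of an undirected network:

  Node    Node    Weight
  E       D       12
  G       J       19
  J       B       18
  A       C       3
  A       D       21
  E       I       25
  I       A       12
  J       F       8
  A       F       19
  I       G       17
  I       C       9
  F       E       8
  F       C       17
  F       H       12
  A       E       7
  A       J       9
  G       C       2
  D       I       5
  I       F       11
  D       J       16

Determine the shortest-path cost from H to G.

Settle nodes by increasing distance from H:
H: 0
F: 12  (via H)
E: 20  (via F)
J: 20  (via F)
I: 23  (via F)
A: 27  (via E)
D: 28  (via I)
C: 29  (via F)
G: 31  (via C)
Shortest route: H–F–C–G = 31.

31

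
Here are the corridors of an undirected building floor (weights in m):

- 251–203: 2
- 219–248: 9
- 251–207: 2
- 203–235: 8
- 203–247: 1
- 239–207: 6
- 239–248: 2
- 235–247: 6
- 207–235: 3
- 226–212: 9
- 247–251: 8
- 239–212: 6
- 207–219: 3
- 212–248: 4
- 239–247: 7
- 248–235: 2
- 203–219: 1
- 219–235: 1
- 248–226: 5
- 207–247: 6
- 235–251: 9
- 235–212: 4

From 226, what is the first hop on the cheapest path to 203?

Enumerating some paths:
226 → 248 → 235 → 219 → 203: 5+2+1+1 = 9
226 → 248 → 235 → 207 → 251 → 203: 5+2+3+2+2 = 14
226 → 248 → 235 → 247 → 203: 5+2+6+1 = 14
The minimum is 9 m via 226 → 248 → 235 → 219 → 203.
So from 226 the first move is to 248.

248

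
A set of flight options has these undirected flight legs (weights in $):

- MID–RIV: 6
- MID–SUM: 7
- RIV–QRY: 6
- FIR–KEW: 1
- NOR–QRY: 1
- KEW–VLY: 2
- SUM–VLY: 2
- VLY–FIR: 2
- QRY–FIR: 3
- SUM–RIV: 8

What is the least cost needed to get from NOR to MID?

$13

Settle nodes by increasing distance from NOR:
NOR: 0
QRY: 1  (via NOR)
FIR: 4  (via QRY)
KEW: 5  (via FIR)
VLY: 6  (via FIR)
RIV: 7  (via QRY)
SUM: 8  (via VLY)
MID: 13  (via RIV)
Shortest route: NOR–QRY–RIV–MID = $13.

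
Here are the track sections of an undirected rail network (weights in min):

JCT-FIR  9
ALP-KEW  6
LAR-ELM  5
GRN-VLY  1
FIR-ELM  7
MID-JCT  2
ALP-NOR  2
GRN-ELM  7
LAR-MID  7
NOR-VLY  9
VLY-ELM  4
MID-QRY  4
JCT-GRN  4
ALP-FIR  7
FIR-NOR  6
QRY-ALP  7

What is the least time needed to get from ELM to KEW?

Enumerating some paths:
ELM → FIR → ALP → KEW: 7+7+6 = 20
ELM → VLY → NOR → ALP → KEW: 4+9+2+6 = 21
ELM → GRN → VLY → NOR → ALP → KEW: 7+1+9+2+6 = 25
ELM → FIR → NOR → ALP → KEW: 7+6+2+6 = 21
Cheapest is ELM → FIR → ALP → KEW at 20 min.

20 min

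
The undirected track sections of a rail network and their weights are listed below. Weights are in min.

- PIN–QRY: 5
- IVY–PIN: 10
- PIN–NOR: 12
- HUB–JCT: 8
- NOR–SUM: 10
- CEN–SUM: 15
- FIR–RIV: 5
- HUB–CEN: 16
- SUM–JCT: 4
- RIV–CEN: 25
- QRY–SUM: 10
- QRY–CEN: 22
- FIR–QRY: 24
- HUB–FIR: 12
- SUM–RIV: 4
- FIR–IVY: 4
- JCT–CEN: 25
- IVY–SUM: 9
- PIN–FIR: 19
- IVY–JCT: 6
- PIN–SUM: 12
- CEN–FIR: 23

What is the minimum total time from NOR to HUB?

22 min

Candidate routes:
NOR - SUM - JCT - HUB: 10+4+8 = 22
NOR - SUM - RIV - FIR - HUB: 10+4+5+12 = 31
The minimum is 22 min via NOR - SUM - JCT - HUB.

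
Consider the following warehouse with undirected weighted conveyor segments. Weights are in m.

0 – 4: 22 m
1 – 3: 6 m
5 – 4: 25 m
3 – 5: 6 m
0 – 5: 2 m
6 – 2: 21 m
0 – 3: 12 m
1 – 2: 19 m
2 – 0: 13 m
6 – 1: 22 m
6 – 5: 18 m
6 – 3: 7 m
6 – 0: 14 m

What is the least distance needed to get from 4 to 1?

36 m

Compare a few routes:
4 - 5 - 3 - 1: 25+6+6 = 37
4 - 0 - 5 - 3 - 1: 22+2+6+6 = 36
4 - 0 - 3 - 1: 22+12+6 = 40
Cheapest is 4 - 0 - 5 - 3 - 1 at 36 m.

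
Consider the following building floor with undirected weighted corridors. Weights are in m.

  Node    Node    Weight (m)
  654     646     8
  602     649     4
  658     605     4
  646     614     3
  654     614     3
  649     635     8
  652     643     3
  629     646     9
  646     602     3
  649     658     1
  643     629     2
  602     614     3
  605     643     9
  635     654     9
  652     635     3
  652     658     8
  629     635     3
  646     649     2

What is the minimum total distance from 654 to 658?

Enumerating some paths:
654–614–602–649–658: 3+3+4+1 = 11
654–614–646–649–658: 3+3+2+1 = 9
The minimum is 9 m via 654–614–646–649–658.

9 m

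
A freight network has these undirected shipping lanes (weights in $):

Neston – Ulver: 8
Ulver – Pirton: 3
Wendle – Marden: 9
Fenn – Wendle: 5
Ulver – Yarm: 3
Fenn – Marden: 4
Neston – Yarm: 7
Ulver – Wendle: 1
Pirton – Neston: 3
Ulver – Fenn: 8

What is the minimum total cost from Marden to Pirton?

Settle nodes by increasing distance from Marden:
Marden: 0
Fenn: 4  (via Marden)
Wendle: 9  (via Marden)
Ulver: 10  (via Wendle)
Pirton: 13  (via Ulver)
Shortest route: Marden–Wendle–Ulver–Pirton = $13.

$13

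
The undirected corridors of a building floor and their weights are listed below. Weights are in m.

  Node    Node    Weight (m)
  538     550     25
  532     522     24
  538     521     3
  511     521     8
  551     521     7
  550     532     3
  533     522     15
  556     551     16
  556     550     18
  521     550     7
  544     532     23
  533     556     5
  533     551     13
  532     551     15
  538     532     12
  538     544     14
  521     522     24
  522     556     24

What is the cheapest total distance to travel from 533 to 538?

23 m

Candidate routes:
533 → 556 → 550 → 521 → 538: 5+18+7+3 = 33
533 → 556 → 551 → 521 → 538: 5+16+7+3 = 31
533 → 551 → 521 → 538: 13+7+3 = 23
The minimum is 23 m via 533 → 551 → 521 → 538.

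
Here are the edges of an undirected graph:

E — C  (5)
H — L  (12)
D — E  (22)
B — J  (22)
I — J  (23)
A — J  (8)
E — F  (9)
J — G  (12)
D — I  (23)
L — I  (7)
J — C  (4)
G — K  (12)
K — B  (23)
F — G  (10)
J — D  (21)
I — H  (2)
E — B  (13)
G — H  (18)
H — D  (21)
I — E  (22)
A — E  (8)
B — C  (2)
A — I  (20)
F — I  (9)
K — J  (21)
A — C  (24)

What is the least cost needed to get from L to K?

Settle nodes by increasing distance from L:
L: 0
I: 7  (via L)
H: 9  (via I)
F: 16  (via I)
E: 25  (via F)
G: 26  (via F)
A: 27  (via I)
C: 30  (via E)
D: 30  (via I)
J: 30  (via I)
B: 32  (via C)
K: 38  (via G)
Shortest route: L → I → F → G → K = 38.

38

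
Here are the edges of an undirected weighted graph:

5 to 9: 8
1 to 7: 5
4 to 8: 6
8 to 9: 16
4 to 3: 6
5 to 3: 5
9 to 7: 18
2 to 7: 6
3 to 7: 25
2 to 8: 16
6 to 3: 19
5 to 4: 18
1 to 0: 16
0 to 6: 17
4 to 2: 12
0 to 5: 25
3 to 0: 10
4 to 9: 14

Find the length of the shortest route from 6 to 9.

32

Shortest distances from 6:
6: 0
0: 17  (via 6)
3: 19  (via 6)
5: 24  (via 3)
4: 25  (via 3)
8: 31  (via 4)
9: 32  (via 5)
Shortest route: 6–3–5–9 = 32.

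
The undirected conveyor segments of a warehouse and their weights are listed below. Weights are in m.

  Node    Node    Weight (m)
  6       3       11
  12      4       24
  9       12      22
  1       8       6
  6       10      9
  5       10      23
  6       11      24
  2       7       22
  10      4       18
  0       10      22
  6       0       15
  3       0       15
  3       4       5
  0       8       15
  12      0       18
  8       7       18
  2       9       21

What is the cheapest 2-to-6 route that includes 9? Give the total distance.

76 m

Best 2 to 9: 2–9 costing 21
Shortest 9→6: 9–12–0–6 = 55
Total via 9: 21 + 55 = 76 m.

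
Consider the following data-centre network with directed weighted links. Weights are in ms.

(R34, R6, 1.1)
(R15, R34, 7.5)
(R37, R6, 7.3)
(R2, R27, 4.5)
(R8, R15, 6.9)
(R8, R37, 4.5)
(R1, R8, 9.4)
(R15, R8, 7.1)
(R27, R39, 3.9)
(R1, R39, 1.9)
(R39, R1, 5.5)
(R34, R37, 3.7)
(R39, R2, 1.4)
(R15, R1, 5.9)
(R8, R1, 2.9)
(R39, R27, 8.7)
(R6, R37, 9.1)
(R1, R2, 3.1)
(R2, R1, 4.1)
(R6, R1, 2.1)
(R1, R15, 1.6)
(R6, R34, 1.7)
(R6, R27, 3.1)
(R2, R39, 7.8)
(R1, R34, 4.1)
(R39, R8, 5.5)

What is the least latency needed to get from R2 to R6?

Enumerating some paths:
R2–R39–R1–R34–R6: 7.8+5.5+4.1+1.1 = 18.5
R2–R1–R34–R6: 4.1+4.1+1.1 = 9.3
R2–R1–R15–R34–R6: 4.1+1.6+7.5+1.1 = 14.3
The minimum is 9.3 ms via R2–R1–R34–R6.

9.3 ms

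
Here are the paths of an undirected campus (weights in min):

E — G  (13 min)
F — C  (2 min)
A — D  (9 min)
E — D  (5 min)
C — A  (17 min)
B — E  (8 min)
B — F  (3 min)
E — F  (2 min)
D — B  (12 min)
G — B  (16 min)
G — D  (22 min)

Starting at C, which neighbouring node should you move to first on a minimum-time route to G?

F

Compare a few routes:
C → F → E → G: 2+2+13 = 17
C → F → B → G: 2+3+16 = 21
C → F → B → E → G: 2+3+8+13 = 26
Cheapest is C → F → E → G at 17 min.
So from C the first move is to F.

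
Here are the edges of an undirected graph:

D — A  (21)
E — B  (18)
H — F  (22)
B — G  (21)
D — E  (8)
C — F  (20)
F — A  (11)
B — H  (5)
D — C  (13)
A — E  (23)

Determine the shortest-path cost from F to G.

Compare a few routes:
F–C–D–E–B–G: 20+13+8+18+21 = 80
F–H–B–G: 22+5+21 = 48
F–A–D–E–B–G: 11+21+8+18+21 = 79
F–A–E–B–G: 11+23+18+21 = 73
Cheapest is F–H–B–G at 48.

48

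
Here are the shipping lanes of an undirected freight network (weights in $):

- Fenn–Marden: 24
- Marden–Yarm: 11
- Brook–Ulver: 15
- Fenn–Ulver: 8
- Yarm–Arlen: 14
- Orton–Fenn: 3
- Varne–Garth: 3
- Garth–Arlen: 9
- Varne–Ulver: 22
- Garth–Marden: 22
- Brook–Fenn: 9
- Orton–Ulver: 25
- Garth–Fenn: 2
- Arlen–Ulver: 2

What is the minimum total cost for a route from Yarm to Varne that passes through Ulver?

Shortest Yarm→Ulver: Yarm–Arlen–Ulver = 16
Shortest Ulver→Varne: Ulver–Fenn–Garth–Varne = 13
Total via Ulver: 16 + 13 = $29.

$29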